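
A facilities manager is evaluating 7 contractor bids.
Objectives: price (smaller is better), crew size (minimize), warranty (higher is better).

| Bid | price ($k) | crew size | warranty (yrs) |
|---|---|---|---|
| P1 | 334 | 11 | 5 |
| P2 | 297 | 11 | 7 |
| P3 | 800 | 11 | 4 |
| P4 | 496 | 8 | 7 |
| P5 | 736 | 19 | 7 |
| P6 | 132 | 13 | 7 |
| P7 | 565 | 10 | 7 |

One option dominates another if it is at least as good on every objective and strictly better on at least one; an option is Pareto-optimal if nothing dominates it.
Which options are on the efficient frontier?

P2, P4, P6

P1: dominated by P2 (price 297≤334, crew size 11≤11, warranty 7≥5).
P2: not dominated.
P3: dominated by P1 (price 334≤800, crew size 11≤11, warranty 5≥4).
P4: not dominated (best crew size).
P5: dominated by P2 (price 297≤736, crew size 11≤19, warranty 7≥7).
P6: not dominated (best price).
P7: dominated by P4 (price 496≤565, crew size 8≤10, warranty 7≥7).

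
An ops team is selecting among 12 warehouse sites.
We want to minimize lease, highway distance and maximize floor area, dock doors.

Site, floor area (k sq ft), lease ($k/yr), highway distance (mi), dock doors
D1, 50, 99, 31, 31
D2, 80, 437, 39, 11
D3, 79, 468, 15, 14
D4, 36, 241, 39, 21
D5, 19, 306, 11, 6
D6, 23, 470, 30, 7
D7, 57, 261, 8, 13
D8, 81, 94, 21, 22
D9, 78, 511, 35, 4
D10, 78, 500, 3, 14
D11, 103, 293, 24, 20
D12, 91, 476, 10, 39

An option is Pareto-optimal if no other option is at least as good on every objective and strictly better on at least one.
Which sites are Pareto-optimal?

D1: not dominated.
D2: dominated by D8 (floor area 81≥80, lease 94≤437, highway distance 21≤39, dock doors 22≥11).
D3: not dominated.
D4: dominated by D1 (floor area 50≥36, lease 99≤241, highway distance 31≤39, dock doors 31≥21).
D5: dominated by D7 (floor area 57≥19, lease 261≤306, highway distance 8≤11, dock doors 13≥6).
D6: dominated by D3 (floor area 79≥23, lease 468≤470, highway distance 15≤30, dock doors 14≥7).
D7: not dominated.
D8: not dominated (best lease).
D9: dominated by D3 (floor area 79≥78, lease 468≤511, highway distance 15≤35, dock doors 14≥4).
D10: not dominated (best highway distance).
D11: not dominated (best floor area).
D12: not dominated (best dock doors).

D1, D3, D7, D8, D10, D11, D12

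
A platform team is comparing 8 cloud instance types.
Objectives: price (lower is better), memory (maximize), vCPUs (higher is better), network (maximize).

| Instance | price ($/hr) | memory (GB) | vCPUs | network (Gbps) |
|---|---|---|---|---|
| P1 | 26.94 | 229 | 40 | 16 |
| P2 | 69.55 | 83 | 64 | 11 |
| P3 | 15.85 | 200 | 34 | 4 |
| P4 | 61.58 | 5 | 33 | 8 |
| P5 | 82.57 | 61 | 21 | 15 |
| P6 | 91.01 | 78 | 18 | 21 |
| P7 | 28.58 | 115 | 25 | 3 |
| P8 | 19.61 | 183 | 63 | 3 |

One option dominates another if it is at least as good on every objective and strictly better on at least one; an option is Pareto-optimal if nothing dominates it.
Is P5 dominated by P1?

Yes

P1 vs P5: price 26.94≤82.57, memory 229≥61, vCPUs 40≥21, network 16≥15 — P1 is at least as good on every objective with at least one strict improvement.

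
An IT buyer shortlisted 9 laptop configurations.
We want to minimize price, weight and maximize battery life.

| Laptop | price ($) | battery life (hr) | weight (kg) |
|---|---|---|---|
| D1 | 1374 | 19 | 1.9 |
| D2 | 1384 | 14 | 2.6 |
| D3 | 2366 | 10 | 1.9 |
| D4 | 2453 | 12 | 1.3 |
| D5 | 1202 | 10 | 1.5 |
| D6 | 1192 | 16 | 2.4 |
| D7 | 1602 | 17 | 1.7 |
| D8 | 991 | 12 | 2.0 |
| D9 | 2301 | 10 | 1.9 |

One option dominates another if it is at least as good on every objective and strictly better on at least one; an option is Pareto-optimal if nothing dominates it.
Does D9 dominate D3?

Yes

D9 vs D3: price 2301≤2366, battery life 10≥10, weight 1.9≤1.9 — D9 is at least as good on every objective with at least one strict improvement.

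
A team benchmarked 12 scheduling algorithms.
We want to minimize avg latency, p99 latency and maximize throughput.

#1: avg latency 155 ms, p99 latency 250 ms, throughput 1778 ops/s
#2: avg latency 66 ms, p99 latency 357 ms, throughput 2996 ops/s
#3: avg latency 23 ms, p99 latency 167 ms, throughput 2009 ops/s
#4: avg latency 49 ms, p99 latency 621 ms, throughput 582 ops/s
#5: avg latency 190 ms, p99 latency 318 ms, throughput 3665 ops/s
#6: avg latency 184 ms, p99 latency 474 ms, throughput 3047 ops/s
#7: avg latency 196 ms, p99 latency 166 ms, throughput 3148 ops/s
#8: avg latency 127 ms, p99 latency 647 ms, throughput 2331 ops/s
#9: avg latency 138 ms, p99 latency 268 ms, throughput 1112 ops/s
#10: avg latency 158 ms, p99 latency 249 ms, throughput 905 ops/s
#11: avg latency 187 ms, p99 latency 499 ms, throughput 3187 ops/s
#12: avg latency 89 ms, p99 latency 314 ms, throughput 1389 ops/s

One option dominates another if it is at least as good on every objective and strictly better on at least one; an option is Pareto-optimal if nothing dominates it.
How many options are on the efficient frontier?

6

#1: dominated by #3 (avg latency 23≤155, p99 latency 167≤250, throughput 2009≥1778).
#2: not dominated.
#3: not dominated (best avg latency).
#4: dominated by #3 (avg latency 23≤49, p99 latency 167≤621, throughput 2009≥582).
#5: not dominated (best throughput).
#6: not dominated.
#7: not dominated (best p99 latency).
#8: dominated by #2 (avg latency 66≤127, p99 latency 357≤647, throughput 2996≥2331).
#9: dominated by #3 (avg latency 23≤138, p99 latency 167≤268, throughput 2009≥1112).
#10: dominated by #3 (avg latency 23≤158, p99 latency 167≤249, throughput 2009≥905).
#11: not dominated.
#12: dominated by #3 (avg latency 23≤89, p99 latency 167≤314, throughput 2009≥1389).
Pareto-optimal: #2, #3, #5, #6, #7, #11 → 6.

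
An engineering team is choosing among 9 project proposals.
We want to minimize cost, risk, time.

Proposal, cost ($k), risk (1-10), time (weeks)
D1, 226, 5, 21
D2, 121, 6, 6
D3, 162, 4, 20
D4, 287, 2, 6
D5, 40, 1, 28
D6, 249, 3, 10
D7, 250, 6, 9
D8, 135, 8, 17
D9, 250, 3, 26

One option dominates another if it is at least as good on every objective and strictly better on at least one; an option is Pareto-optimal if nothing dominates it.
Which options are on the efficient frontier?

D1: dominated by D3 (cost 162≤226, risk 4≤5, time 20≤21).
D2: not dominated.
D3: not dominated.
D4: not dominated.
D5: not dominated (best cost).
D6: not dominated.
D7: dominated by D2 (cost 121≤250, risk 6≤6, time 6≤9).
D8: dominated by D2 (cost 121≤135, risk 6≤8, time 6≤17).
D9: dominated by D6 (cost 249≤250, risk 3≤3, time 10≤26).

D2, D3, D4, D5, D6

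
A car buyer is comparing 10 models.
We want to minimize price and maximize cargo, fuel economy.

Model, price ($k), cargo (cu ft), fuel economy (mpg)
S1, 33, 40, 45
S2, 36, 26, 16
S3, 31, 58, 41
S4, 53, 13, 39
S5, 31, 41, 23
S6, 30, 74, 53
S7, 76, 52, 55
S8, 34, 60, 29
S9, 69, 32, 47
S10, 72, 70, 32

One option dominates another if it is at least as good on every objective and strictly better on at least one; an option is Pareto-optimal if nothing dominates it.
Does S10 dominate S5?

S10 vs S5: S10 is worse on price (72 vs 31), so it does not dominate S5.

No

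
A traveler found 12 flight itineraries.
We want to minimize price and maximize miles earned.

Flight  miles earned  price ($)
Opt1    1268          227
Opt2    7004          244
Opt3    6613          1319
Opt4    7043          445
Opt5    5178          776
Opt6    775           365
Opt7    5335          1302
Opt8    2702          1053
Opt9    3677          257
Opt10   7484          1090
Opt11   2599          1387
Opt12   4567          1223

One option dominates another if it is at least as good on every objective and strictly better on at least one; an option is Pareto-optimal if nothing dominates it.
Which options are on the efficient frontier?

Opt1: not dominated (best price).
Opt2: not dominated.
Opt3: dominated by Opt2 (miles earned 7004≥6613, price 244≤1319).
Opt4: not dominated.
Opt5: dominated by Opt2 (miles earned 7004≥5178, price 244≤776).
Opt6: dominated by Opt1 (miles earned 1268≥775, price 227≤365).
Opt7: dominated by Opt2 (miles earned 7004≥5335, price 244≤1302).
Opt8: dominated by Opt2 (miles earned 7004≥2702, price 244≤1053).
Opt9: dominated by Opt2 (miles earned 7004≥3677, price 244≤257).
Opt10: not dominated (best miles earned).
Opt11: dominated by Opt2 (miles earned 7004≥2599, price 244≤1387).
Opt12: dominated by Opt2 (miles earned 7004≥4567, price 244≤1223).

Opt1, Opt2, Opt4, Opt10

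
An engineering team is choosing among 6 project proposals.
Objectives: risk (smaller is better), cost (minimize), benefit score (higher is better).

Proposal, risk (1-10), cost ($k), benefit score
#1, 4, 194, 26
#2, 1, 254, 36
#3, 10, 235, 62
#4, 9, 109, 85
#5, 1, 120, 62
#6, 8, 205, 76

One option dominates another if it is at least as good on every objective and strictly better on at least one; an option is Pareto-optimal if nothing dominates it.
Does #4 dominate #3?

Yes

#4 vs #3: risk 9≤10, cost 109≤235, benefit score 85≥62 — #4 is at least as good on every objective with at least one strict improvement.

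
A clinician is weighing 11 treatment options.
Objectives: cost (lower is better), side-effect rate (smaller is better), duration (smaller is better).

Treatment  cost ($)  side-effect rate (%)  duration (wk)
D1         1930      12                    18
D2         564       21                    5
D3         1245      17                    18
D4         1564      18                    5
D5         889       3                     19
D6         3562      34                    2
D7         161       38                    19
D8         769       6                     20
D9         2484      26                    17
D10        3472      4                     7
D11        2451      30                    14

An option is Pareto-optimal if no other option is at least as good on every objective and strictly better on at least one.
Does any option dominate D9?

D2 vs D9: cost 564≤2484, side-effect rate 21≤26, duration 5≤17 — D2 is at least as good on every objective and strictly better on at least one, so D2 dominates D9.

Yes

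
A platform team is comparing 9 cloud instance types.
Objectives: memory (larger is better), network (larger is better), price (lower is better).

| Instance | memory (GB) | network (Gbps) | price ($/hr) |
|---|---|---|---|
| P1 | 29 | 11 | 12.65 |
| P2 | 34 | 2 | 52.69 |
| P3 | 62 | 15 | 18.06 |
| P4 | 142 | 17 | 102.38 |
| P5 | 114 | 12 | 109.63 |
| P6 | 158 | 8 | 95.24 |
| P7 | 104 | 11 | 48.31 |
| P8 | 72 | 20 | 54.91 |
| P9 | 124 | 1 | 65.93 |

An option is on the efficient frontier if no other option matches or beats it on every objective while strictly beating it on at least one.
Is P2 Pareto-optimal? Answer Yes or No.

No

P3 vs P2: memory 62≥34, network 15≥2, price 18.06≤52.69 — P3 is at least as good on every objective and strictly better on at least one, so P3 dominates P2.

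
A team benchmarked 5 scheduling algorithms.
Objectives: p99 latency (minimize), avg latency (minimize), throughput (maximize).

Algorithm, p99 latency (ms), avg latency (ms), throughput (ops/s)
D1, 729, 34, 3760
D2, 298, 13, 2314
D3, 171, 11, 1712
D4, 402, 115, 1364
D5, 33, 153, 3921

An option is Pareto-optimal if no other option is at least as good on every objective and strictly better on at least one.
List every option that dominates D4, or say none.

D2: p99 latency 298≤402, avg latency 13≤115, throughput 2314≥1364 — dominates D4.
D3: p99 latency 171≤402, avg latency 11≤115, throughput 1712≥1364 — dominates D4.
Others (D1, D5) are each worse than D4 on at least one objective.

D2, D3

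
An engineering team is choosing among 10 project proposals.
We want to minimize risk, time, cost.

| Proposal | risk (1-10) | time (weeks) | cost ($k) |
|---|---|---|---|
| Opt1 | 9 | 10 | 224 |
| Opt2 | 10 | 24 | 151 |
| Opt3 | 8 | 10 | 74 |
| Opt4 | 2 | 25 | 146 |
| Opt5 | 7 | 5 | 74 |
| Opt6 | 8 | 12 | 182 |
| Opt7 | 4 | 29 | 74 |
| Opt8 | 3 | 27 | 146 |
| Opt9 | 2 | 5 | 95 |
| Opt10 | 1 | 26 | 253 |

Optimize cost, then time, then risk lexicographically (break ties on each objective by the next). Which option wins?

Opt5

First minimize cost: best is 74, kept {Opt3, Opt5, Opt7}.
Then minimize time: best is 5, kept {Opt5}.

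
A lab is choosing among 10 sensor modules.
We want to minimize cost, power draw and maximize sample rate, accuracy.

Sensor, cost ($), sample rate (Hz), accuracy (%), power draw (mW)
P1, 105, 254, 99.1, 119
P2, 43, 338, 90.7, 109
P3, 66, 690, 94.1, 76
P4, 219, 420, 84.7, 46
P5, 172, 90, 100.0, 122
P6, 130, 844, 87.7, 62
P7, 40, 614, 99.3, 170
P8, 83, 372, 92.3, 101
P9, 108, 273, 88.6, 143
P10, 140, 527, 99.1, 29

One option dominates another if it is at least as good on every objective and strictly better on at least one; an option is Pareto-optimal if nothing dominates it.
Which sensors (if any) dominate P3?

P1: worse on cost (105 vs 66).
P2: worse on sample rate (338 vs 690).
P4: worse on cost (219 vs 66).
P5: worse on cost (172 vs 66).
P6: worse on cost (130 vs 66).
P7: worse on sample rate (614 vs 690).
P8: worse on cost (83 vs 66).
P9: worse on cost (108 vs 66).
P10: worse on cost (140 vs 66).
No option dominates P3.

none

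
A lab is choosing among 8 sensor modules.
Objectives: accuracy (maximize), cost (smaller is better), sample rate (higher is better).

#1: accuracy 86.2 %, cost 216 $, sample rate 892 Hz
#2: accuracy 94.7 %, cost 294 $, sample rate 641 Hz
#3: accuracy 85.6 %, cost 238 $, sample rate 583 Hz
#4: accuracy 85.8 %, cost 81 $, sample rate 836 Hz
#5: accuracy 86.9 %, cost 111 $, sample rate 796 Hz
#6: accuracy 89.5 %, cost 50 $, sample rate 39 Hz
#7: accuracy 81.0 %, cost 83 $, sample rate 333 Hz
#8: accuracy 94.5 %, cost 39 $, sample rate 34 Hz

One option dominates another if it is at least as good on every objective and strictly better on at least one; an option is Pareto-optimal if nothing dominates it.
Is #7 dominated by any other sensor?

#4 vs #7: accuracy 85.8≥81.0, cost 81≤83, sample rate 836≥333 — #4 is at least as good on every objective and strictly better on at least one, so #4 dominates #7.

Yes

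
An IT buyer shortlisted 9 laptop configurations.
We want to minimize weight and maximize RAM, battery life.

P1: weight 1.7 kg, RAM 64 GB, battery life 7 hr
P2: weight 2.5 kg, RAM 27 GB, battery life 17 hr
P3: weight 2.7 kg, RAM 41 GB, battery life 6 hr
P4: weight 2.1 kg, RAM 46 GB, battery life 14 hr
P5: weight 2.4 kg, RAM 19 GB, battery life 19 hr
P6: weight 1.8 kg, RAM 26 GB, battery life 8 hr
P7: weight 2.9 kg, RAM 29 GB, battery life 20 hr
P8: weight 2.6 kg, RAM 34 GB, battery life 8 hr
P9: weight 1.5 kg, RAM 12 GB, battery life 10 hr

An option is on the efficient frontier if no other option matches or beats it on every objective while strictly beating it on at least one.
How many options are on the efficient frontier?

7

P1: not dominated (best RAM).
P2: not dominated.
P3: dominated by P1 (weight 1.7≤2.7, RAM 64≥41, battery life 7≥6).
P4: not dominated.
P5: not dominated.
P6: not dominated.
P7: not dominated (best battery life).
P8: dominated by P4 (weight 2.1≤2.6, RAM 46≥34, battery life 14≥8).
P9: not dominated (best weight).
Pareto-optimal: P1, P2, P4, P5, P6, P7, P9 → 7.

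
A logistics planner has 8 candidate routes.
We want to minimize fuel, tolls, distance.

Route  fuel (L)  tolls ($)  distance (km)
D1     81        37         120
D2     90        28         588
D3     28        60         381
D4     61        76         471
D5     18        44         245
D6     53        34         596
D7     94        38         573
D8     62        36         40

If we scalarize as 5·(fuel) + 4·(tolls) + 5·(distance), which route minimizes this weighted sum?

D1: 5·81 + 4·37 + 5·120 = 1153
D2: 5·90 + 4·28 + 5·588 = 3502
D3: 5·28 + 4·60 + 5·381 = 2285
D4: 5·61 + 4·76 + 5·471 = 2964
D5: 5·18 + 4·44 + 5·245 = 1491
D6: 5·53 + 4·34 + 5·596 = 3381
D7: 5·94 + 4·38 + 5·573 = 3487
D8: 5·62 + 4·36 + 5·40 = 654
Lowest: D8 at 654.

D8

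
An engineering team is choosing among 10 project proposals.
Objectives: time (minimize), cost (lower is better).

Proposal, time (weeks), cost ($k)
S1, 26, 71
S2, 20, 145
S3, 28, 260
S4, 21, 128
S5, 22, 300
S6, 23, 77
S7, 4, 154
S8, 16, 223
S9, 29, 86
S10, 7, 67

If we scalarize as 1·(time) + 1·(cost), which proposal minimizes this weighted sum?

S10

S1: 1·26 + 1·71 = 97
S2: 1·20 + 1·145 = 165
S3: 1·28 + 1·260 = 288
S4: 1·21 + 1·128 = 149
S5: 1·22 + 1·300 = 322
S6: 1·23 + 1·77 = 100
S7: 1·4 + 1·154 = 158
S8: 1·16 + 1·223 = 239
S9: 1·29 + 1·86 = 115
S10: 1·7 + 1·67 = 74
Lowest: S10 at 74.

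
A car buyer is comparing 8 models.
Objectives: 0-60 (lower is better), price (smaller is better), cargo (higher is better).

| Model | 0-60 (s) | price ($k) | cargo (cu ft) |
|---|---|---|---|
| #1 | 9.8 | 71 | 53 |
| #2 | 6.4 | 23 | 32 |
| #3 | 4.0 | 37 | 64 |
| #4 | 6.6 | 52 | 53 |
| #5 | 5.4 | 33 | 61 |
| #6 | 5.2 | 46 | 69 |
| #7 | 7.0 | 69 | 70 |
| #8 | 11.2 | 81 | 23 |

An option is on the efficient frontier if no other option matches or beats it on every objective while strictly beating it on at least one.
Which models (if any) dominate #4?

#3: 0-60 4.0≤6.6, price 37≤52, cargo 64≥53 — dominates #4.
#5: 0-60 5.4≤6.6, price 33≤52, cargo 61≥53 — dominates #4.
#6: 0-60 5.2≤6.6, price 46≤52, cargo 69≥53 — dominates #4.
Others (#1, #2, #7, #8) are each worse than #4 on at least one objective.

#3, #5, #6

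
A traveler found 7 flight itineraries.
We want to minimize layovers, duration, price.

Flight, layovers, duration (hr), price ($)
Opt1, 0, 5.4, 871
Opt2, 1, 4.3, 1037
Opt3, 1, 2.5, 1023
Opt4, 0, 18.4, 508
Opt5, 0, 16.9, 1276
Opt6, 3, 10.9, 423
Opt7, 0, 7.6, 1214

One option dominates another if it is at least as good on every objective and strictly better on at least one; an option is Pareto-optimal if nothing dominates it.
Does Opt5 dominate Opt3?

Opt5 vs Opt3: Opt5 is worse on duration (16.9 vs 2.5), so it does not dominate Opt3.

No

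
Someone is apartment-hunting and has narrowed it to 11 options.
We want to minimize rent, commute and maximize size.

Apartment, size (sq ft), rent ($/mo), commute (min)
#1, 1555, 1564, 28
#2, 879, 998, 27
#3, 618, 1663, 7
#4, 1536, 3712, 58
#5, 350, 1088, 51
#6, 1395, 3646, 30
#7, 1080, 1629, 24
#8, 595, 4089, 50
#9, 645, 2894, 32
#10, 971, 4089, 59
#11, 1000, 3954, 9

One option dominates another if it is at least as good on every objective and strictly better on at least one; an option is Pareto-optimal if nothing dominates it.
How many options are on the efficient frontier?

5

#1: not dominated (best size).
#2: not dominated (best rent).
#3: not dominated (best commute).
#4: dominated by #1 (size 1555≥1536, rent 1564≤3712, commute 28≤58).
#5: dominated by #2 (size 879≥350, rent 998≤1088, commute 27≤51).
#6: dominated by #1 (size 1555≥1395, rent 1564≤3646, commute 28≤30).
#7: not dominated.
#8: dominated by #1 (size 1555≥595, rent 1564≤4089, commute 28≤50).
#9: dominated by #1 (size 1555≥645, rent 1564≤2894, commute 28≤32).
#10: dominated by #1 (size 1555≥971, rent 1564≤4089, commute 28≤59).
#11: not dominated.
Pareto-optimal: #1, #2, #3, #7, #11 → 5.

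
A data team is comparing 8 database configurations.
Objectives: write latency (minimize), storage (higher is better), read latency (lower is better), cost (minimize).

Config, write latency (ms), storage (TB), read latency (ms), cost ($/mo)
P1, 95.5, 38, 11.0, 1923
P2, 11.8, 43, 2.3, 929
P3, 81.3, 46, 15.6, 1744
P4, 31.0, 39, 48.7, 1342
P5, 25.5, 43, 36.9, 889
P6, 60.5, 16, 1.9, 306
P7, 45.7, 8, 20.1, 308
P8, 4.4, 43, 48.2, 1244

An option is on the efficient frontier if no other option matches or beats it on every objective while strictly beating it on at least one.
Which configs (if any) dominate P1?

P2: write latency 11.8≤95.5, storage 43≥38, read latency 2.3≤11.0, cost 929≤1923 — dominates P1.
Others (P3, P4, P5, P6, P7, P8) are each worse than P1 on at least one objective.

P2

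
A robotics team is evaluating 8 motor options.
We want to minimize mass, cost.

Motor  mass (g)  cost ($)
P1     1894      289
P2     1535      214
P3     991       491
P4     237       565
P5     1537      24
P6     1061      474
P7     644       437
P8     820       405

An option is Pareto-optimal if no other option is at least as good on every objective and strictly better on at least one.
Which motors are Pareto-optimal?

P2, P4, P5, P7, P8

P1: dominated by P2 (mass 1535≤1894, cost 214≤289).
P2: not dominated.
P3: dominated by P7 (mass 644≤991, cost 437≤491).
P4: not dominated (best mass).
P5: not dominated (best cost).
P6: dominated by P7 (mass 644≤1061, cost 437≤474).
P7: not dominated.
P8: not dominated.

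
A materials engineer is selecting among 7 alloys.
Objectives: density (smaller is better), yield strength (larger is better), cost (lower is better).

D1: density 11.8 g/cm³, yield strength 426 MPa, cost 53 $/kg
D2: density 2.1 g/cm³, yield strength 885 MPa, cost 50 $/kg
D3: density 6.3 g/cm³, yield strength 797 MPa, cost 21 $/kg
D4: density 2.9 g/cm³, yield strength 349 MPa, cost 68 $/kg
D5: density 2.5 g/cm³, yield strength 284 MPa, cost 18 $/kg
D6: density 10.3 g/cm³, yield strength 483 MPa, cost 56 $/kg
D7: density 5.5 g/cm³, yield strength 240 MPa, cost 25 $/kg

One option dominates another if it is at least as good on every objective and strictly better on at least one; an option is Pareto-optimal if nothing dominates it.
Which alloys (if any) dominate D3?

none

D1: worse on density (11.8 vs 6.3).
D2: worse on cost (50 vs 21).
D4: worse on yield strength (349 vs 797).
D5: worse on yield strength (284 vs 797).
D6: worse on density (10.3 vs 6.3).
D7: worse on yield strength (240 vs 797).
No option dominates D3.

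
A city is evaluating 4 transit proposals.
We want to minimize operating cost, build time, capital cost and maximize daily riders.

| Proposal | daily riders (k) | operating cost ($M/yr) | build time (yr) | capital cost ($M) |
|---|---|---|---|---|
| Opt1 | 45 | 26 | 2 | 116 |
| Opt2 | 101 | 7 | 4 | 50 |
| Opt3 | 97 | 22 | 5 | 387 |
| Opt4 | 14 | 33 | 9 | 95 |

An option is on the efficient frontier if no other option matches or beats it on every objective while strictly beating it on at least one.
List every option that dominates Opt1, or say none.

Opt2: worse on build time (4 vs 2).
Opt3: worse on build time (5 vs 2).
Opt4: worse on daily riders (14 vs 45).
No option dominates Opt1.

none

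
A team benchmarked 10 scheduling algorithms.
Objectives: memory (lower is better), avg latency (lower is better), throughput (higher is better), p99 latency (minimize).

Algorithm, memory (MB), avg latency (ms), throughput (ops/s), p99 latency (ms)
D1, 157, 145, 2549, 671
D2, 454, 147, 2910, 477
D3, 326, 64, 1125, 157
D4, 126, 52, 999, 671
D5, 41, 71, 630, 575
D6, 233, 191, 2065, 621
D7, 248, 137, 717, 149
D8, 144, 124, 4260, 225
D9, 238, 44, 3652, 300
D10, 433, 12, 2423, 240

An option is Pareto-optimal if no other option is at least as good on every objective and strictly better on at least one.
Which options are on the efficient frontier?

D3, D4, D5, D7, D8, D9, D10

D1: dominated by D8 (memory 144≤157, avg latency 124≤145, throughput 4260≥2549, p99 latency 225≤671).
D2: dominated by D8 (memory 144≤454, avg latency 124≤147, throughput 4260≥2910, p99 latency 225≤477).
D3: not dominated.
D4: not dominated.
D5: not dominated (best memory).
D6: dominated by D8 (memory 144≤233, avg latency 124≤191, throughput 4260≥2065, p99 latency 225≤621).
D7: not dominated (best p99 latency).
D8: not dominated (best throughput).
D9: not dominated.
D10: not dominated (best avg latency).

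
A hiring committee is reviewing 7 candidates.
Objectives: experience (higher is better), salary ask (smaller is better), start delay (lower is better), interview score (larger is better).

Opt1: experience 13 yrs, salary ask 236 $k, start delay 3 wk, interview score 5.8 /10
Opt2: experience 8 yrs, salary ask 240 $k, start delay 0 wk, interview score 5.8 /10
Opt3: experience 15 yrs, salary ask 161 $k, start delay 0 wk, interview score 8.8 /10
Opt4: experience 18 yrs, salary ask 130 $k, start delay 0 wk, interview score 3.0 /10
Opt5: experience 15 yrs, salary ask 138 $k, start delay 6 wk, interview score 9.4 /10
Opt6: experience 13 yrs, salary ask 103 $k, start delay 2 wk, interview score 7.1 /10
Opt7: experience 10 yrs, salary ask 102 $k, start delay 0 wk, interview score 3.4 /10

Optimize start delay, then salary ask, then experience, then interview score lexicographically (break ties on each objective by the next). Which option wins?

Opt7

First minimize start delay: best is 0, kept {Opt2, Opt3, Opt4, Opt7}.
Then minimize salary ask: best is 102, kept {Opt7}.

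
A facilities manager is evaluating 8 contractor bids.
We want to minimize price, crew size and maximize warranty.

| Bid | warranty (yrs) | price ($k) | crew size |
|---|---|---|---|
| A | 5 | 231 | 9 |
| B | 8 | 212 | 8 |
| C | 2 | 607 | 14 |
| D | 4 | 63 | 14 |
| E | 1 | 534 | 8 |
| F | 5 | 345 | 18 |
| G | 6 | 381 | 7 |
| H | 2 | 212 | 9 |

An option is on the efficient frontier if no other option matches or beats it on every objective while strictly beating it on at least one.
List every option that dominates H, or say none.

B

B: warranty 8≥2, price 212≤212, crew size 8≤9 — dominates H.
Others (A, C, D, E, F, G) are each worse than H on at least one objective.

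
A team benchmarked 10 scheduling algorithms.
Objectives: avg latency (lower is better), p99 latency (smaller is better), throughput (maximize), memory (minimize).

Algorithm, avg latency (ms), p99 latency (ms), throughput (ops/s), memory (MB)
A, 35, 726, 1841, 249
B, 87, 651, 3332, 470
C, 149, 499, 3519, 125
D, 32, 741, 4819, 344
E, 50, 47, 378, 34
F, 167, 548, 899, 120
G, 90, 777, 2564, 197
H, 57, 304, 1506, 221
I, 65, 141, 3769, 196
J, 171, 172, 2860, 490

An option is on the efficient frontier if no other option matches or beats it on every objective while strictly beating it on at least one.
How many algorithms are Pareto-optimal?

A: not dominated.
B: dominated by I (avg latency 65≤87, p99 latency 141≤651, throughput 3769≥3332, memory 196≤470).
C: not dominated.
D: not dominated (best avg latency).
E: not dominated (best p99 latency).
F: not dominated.
G: dominated by I (avg latency 65≤90, p99 latency 141≤777, throughput 3769≥2564, memory 196≤197).
H: not dominated.
I: not dominated.
J: dominated by I (avg latency 65≤171, p99 latency 141≤172, throughput 3769≥2860, memory 196≤490).
Pareto-optimal: A, C, D, E, F, H, I → 7.

7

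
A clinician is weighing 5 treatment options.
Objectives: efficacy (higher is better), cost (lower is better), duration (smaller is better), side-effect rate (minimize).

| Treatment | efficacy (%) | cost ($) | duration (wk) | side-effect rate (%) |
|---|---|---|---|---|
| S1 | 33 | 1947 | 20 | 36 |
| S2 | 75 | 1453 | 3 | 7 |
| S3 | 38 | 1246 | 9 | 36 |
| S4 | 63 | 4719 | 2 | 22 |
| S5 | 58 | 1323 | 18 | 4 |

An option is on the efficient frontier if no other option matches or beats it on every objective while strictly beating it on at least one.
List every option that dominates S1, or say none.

S2, S3, S5

S2: efficacy 75≥33, cost 1453≤1947, duration 3≤20, side-effect rate 7≤36 — dominates S1.
S3: efficacy 38≥33, cost 1246≤1947, duration 9≤20, side-effect rate 36≤36 — dominates S1.
S5: efficacy 58≥33, cost 1323≤1947, duration 18≤20, side-effect rate 4≤36 — dominates S1.
Others (S4) are each worse than S1 on at least one objective.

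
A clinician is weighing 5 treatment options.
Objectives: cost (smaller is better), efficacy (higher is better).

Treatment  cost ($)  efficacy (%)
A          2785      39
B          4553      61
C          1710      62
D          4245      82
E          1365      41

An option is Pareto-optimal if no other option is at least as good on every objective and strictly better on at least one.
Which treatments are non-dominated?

C, D, E

A: dominated by C (cost 1710≤2785, efficacy 62≥39).
B: dominated by C (cost 1710≤4553, efficacy 62≥61).
C: not dominated.
D: not dominated (best efficacy).
E: not dominated (best cost).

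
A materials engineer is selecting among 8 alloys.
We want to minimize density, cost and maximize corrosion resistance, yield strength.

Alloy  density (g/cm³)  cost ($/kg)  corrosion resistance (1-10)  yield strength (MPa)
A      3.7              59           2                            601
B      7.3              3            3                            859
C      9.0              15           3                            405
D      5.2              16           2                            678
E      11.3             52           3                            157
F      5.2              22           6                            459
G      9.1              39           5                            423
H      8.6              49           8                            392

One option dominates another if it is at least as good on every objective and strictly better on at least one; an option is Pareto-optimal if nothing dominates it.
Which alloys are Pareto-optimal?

A: not dominated (best density).
B: not dominated (best cost).
C: dominated by B (density 7.3≤9.0, cost 3≤15, corrosion resistance 3≥3, yield strength 859≥405).
D: not dominated.
E: dominated by B (density 7.3≤11.3, cost 3≤52, corrosion resistance 3≥3, yield strength 859≥157).
F: not dominated.
G: dominated by F (density 5.2≤9.1, cost 22≤39, corrosion resistance 6≥5, yield strength 459≥423).
H: not dominated (best corrosion resistance).

A, B, D, F, H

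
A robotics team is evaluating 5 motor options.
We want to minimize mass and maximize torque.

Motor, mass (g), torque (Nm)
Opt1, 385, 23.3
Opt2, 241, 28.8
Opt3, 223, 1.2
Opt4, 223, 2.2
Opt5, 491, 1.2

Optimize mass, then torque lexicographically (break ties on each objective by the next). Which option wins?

First minimize mass: best is 223, kept {Opt3, Opt4}.
Then maximize torque: best is 2.2, kept {Opt4}.

Opt4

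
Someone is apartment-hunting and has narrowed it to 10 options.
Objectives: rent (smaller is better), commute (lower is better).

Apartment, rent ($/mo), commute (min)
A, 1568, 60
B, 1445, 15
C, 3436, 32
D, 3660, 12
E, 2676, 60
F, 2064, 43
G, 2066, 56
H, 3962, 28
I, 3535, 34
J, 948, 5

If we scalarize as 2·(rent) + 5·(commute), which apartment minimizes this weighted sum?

A: 2·1568 + 5·60 = 3436
B: 2·1445 + 5·15 = 2965
C: 2·3436 + 5·32 = 7032
D: 2·3660 + 5·12 = 7380
E: 2·2676 + 5·60 = 5652
F: 2·2064 + 5·43 = 4343
G: 2·2066 + 5·56 = 4412
H: 2·3962 + 5·28 = 8064
I: 2·3535 + 5·34 = 7240
J: 2·948 + 5·5 = 1921
Lowest: J at 1921.

J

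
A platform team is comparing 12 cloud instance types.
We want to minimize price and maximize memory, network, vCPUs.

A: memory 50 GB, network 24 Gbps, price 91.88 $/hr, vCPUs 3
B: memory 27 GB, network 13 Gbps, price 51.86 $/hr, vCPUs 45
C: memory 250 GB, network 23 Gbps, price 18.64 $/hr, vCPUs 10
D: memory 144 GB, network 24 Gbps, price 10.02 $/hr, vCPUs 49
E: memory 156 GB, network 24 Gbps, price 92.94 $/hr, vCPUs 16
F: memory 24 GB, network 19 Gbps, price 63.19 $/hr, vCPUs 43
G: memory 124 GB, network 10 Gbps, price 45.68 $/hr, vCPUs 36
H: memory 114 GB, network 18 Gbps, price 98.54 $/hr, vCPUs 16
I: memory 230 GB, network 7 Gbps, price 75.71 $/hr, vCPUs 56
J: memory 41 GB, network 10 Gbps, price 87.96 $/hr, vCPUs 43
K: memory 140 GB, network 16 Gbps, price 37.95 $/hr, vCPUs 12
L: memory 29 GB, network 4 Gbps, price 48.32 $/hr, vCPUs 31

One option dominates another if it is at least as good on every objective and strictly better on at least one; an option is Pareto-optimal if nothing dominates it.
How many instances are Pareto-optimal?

4

A: dominated by D (memory 144≥50, network 24≥24, price 10.02≤91.88, vCPUs 49≥3).
B: dominated by D (memory 144≥27, network 24≥13, price 10.02≤51.86, vCPUs 49≥45).
C: not dominated (best memory).
D: not dominated (best price).
E: not dominated.
F: dominated by D (memory 144≥24, network 24≥19, price 10.02≤63.19, vCPUs 49≥43).
G: dominated by D (memory 144≥124, network 24≥10, price 10.02≤45.68, vCPUs 49≥36).
H: dominated by D (memory 144≥114, network 24≥18, price 10.02≤98.54, vCPUs 49≥16).
I: not dominated (best vCPUs).
J: dominated by D (memory 144≥41, network 24≥10, price 10.02≤87.96, vCPUs 49≥43).
K: dominated by D (memory 144≥140, network 24≥16, price 10.02≤37.95, vCPUs 49≥12).
L: dominated by D (memory 144≥29, network 24≥4, price 10.02≤48.32, vCPUs 49≥31).
Pareto-optimal: C, D, E, I → 4.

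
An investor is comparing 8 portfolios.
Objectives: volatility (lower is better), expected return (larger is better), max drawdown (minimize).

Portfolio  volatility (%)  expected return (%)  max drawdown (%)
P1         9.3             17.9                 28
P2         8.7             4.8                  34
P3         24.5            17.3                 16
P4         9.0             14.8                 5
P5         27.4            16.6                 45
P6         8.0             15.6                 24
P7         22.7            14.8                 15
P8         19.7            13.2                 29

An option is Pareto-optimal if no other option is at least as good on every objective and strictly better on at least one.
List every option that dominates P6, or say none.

P1: worse on volatility (9.3 vs 8.0).
P2: worse on volatility (8.7 vs 8.0).
P3: worse on volatility (24.5 vs 8.0).
P4: worse on volatility (9.0 vs 8.0).
P5: worse on volatility (27.4 vs 8.0).
P7: worse on volatility (22.7 vs 8.0).
P8: worse on volatility (19.7 vs 8.0).
No option dominates P6.

none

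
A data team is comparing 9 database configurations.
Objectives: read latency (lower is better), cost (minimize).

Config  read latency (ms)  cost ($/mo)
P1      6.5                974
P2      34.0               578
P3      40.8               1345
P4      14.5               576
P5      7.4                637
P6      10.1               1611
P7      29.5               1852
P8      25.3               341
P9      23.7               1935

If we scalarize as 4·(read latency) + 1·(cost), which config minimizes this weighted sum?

P1: 4·6.5 + 1·974 = 1000.0
P2: 4·34.0 + 1·578 = 714.0
P3: 4·40.8 + 1·1345 = 1508.2
P4: 4·14.5 + 1·576 = 634.0
P5: 4·7.4 + 1·637 = 666.6
P6: 4·10.1 + 1·1611 = 1651.4
P7: 4·29.5 + 1·1852 = 1970.0
P8: 4·25.3 + 1·341 = 442.2
P9: 4·23.7 + 1·1935 = 2029.8
Lowest: P8 at 442.2.

P8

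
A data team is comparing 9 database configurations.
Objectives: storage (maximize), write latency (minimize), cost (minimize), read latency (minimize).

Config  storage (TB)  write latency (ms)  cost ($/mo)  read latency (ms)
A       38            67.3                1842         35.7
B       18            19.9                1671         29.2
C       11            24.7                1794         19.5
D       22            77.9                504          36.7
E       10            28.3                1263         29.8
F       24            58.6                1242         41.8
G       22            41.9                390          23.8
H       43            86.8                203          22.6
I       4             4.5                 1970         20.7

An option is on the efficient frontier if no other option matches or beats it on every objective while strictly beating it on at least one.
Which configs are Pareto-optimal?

A: not dominated.
B: not dominated.
C: not dominated (best read latency).
D: dominated by G (storage 22≥22, write latency 41.9≤77.9, cost 390≤504, read latency 23.8≤36.7).
E: not dominated.
F: not dominated.
G: not dominated.
H: not dominated (best storage).
I: not dominated (best write latency).

A, B, C, E, F, G, H, I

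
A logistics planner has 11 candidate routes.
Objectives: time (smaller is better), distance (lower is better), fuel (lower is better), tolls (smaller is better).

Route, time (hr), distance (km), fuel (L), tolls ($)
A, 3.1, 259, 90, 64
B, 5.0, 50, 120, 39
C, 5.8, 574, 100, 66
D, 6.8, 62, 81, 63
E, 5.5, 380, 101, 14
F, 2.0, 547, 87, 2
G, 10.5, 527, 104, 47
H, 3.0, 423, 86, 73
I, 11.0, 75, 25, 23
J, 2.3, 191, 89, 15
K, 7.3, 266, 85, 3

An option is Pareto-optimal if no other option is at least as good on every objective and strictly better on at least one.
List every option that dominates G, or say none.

E: time 5.5≤10.5, distance 380≤527, fuel 101≤104, tolls 14≤47 — dominates G.
J: time 2.3≤10.5, distance 191≤527, fuel 89≤104, tolls 15≤47 — dominates G.
K: time 7.3≤10.5, distance 266≤527, fuel 85≤104, tolls 3≤47 — dominates G.
Others (A, B, C, D, F, H, I) are each worse than G on at least one objective.

E, J, K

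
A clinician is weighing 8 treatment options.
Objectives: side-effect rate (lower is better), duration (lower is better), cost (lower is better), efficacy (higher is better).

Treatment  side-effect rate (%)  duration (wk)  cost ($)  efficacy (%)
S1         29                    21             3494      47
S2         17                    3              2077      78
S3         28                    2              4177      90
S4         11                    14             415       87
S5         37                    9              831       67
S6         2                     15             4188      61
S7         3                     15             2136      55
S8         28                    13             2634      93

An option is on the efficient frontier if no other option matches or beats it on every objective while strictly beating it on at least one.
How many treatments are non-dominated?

S1: dominated by S2 (side-effect rate 17≤29, duration 3≤21, cost 2077≤3494, efficacy 78≥47).
S2: not dominated.
S3: not dominated (best duration).
S4: not dominated (best cost).
S5: not dominated.
S6: not dominated (best side-effect rate).
S7: not dominated.
S8: not dominated (best efficacy).
Pareto-optimal: S2, S3, S4, S5, S6, S7, S8 → 7.

7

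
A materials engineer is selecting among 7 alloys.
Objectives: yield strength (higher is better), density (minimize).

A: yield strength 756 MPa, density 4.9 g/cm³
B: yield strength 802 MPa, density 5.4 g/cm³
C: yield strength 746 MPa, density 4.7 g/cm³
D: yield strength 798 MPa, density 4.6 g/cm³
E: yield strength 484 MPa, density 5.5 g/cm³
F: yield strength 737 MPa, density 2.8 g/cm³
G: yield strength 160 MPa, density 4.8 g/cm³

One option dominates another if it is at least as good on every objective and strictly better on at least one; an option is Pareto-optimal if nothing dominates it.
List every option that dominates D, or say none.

A: worse on yield strength (756 vs 798).
B: worse on density (5.4 vs 4.6).
C: worse on yield strength (746 vs 798).
E: worse on yield strength (484 vs 798).
F: worse on yield strength (737 vs 798).
G: worse on yield strength (160 vs 798).
No option dominates D.

none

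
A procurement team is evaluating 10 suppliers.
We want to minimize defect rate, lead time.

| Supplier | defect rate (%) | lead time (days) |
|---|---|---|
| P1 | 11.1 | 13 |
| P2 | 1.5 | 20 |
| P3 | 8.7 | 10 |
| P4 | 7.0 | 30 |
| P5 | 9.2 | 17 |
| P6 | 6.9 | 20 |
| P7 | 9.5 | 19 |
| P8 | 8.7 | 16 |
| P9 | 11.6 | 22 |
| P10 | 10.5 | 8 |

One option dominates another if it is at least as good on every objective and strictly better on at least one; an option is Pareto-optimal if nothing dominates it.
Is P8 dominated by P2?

P2 vs P8: P2 is worse on lead time (20 vs 16), so it does not dominate P8.

No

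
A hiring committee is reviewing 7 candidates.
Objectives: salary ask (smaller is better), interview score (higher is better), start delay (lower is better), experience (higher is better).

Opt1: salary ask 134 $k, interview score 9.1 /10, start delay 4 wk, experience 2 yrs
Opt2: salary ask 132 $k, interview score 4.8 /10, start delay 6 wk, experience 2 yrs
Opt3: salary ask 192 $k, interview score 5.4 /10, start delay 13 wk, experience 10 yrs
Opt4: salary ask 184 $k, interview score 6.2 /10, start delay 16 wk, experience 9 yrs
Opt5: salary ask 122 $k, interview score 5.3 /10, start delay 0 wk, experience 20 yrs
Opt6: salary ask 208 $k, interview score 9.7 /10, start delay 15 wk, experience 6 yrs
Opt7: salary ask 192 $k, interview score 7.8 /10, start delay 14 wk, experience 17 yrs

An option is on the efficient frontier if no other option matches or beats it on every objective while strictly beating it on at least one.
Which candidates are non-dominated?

Opt1: not dominated.
Opt2: dominated by Opt5 (salary ask 122≤132, interview score 5.3≥4.8, start delay 0≤6, experience 20≥2).
Opt3: not dominated.
Opt4: not dominated.
Opt5: not dominated (best salary ask).
Opt6: not dominated (best interview score).
Opt7: not dominated.

Opt1, Opt3, Opt4, Opt5, Opt6, Opt7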